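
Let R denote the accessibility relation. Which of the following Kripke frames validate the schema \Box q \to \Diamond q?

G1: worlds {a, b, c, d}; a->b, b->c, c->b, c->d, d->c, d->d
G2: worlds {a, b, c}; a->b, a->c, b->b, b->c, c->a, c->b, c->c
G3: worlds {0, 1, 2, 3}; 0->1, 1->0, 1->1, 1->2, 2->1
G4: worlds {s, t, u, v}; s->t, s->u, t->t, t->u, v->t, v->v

G1, G2

Frame correspondent (Sahlqvist): \forall x \exists y Rxy — i.e. seriality.
G1: condition met.
G2: condition met.
G3: fails — world 3 has no successor.
G4: fails — world u has no successor.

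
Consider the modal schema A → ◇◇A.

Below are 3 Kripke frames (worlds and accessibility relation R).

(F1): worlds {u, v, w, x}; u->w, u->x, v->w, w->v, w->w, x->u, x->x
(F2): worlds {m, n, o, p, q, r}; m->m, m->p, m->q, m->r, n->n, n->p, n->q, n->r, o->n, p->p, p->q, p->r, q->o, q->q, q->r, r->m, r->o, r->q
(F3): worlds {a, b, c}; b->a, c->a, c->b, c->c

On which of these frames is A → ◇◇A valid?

Frame correspondent (Sahlqvist): ∀x ∃w (x = w ∧ xR²w) — i.e. a generalized confluence (Geach) condition.
(F1): condition met.
(F2): fails — at o but no w with o=w and oR²w.
(F3): fails — at a but no w with a=w and aR²w.
Valid on: (F1).

(F1)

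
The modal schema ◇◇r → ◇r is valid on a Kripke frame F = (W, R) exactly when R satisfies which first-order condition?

transitivity

This schema is equivalent to the 4 axiom □r → □□r.
Its frame correspondent is transitivity — ∀x ∀y ∀z (Rxy ∧ Ryz → Rxz).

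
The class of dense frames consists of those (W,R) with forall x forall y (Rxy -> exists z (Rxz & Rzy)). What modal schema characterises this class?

A defining formula is □□p → □p (the C4 axiom).
Suppose □□p→□p is valid. Take Rxy and set V(p)={w : xR²w}. Then □□p at x, so □p at x, so p at y, i.e. ∃z(Rxz∧Rzy).

□□p → □p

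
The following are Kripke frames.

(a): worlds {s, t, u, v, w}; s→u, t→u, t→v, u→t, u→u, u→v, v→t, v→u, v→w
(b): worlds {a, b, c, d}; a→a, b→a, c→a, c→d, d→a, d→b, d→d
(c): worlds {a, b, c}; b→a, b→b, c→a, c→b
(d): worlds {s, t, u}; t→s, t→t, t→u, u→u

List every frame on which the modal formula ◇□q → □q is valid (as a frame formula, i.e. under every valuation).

none

This is the axiom for the Euclidean property; its first-order frame correspondent is ∀x ∀y ∀z (Rxy ∧ Rxz → Ryz).
(a): fails — Rtv and Rtv but not Rvv.
(b): fails — Rca and Rcd but not Rad.
(c): fails — Rba and Rba but not Raa.
(d): fails — Rtu and Rtt but not Rut.
Valid on no frame.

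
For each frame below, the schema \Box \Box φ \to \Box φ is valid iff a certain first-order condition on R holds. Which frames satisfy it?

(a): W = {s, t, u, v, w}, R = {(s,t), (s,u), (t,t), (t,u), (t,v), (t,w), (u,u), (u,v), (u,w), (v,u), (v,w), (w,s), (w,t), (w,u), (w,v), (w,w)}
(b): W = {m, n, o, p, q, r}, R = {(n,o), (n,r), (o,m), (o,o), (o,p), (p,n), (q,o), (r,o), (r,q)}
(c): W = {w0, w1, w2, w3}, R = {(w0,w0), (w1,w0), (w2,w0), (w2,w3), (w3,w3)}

The schema corresponds to density: \forall x \forall y (Rxy \to \exists z (Rxz \wedge Rzy)).
(a): condition met.
(b): fails — Rnr but no z with Rnz and Rzr.
(c): condition met.
Valid on: (a), (c).

(a), (c)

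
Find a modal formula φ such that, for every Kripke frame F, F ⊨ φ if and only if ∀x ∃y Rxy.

□q → ◇q

The condition is seriality. The D schema □q → ◇q defines it.
Suppose □q→◇q is valid. At any x set V(q)=W. Then □q at x, so ◇q at x, so x has a successor.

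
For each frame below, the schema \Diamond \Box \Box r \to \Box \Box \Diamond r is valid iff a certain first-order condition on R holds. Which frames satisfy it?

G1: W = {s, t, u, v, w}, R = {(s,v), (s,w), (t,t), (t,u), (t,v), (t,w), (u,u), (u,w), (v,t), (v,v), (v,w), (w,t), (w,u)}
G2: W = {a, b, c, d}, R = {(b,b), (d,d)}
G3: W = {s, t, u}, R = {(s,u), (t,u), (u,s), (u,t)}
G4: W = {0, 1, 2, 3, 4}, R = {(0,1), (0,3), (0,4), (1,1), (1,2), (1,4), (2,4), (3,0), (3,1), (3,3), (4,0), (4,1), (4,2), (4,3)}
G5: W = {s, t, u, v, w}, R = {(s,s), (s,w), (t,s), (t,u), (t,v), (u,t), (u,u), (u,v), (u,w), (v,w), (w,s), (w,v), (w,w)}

G1, G2, G3, G5

The schema corresponds to a generalized confluence (Geach) condition: \forall x \forall y \forall z ((xRy \wedge x R^2 z) \to \exists w (y R^2 w \wedge zRw)).
G1: ✓.
G2: ✓.
G3: ✓.
G4: fails — 1R2, 1R²2 but no w with 2R²w and 2Rw.
G5: ✓.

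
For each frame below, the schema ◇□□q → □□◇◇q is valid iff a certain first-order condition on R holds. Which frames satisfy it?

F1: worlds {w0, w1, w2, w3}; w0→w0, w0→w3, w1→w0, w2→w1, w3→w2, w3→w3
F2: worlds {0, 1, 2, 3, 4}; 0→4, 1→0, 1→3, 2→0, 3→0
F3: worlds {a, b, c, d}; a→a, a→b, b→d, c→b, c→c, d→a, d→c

F3

This is the axiom for a generalized confluence (Geach) condition; its first-order frame correspondent is ∀x ∀y ∀z ((xRy ∧ xR²z) → ∃w (yR²w ∧ zR²w)).
F1: fails — w0Rw3, w0R²w2 but no w with w3R²w and w2R²w.
F2: fails — 1R0, 1R²0 but no w with 0R²w and 0R²w.
F3: condition met.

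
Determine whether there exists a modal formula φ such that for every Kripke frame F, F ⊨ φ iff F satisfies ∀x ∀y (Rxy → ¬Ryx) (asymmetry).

If a class were modally definable it would be closed under surjective bounded morphisms (Goldblatt–Thomason).
The 4-cycle (worlds w0,w1,w2,w3 with w0→w1→w2→w3→w0) is asymmetric. Mapping every world to a single reflexive point • is a surjective bounded morphism, and the reflexive point is not asymmetric (R•• but asymmetry requires ¬R••).
So no modal formula (or set of formulas) defines exactly the asymmetric frames.

No — not modally definable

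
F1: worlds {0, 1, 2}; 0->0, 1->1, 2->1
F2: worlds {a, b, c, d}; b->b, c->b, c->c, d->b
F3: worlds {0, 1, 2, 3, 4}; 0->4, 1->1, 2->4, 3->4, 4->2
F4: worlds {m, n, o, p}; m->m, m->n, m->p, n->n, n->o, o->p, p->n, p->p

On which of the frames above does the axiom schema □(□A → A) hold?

F1, F2

The schema corresponds to shift-reflexivity: ∀x ∀y (Rxy → Ryy).
F1: condition met.
F2: condition met.
F3: fails — R34 but not R44.
F4: fails — Rno but not Roo.
Valid on: F1, F2.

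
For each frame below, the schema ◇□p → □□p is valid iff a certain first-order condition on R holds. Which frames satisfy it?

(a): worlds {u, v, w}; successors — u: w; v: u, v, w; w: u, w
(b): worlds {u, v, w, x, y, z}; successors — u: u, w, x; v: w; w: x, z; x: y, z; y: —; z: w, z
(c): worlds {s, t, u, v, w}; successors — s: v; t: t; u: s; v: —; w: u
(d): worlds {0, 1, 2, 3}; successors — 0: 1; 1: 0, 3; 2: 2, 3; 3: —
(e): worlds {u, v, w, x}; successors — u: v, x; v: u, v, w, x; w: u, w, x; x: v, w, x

This is the axiom for a generalized confluence (Geach) condition; its first-order frame correspondent is ∀x ∀y ∀z ((xRy ∧ xR²z) → ∃w (yRw ∧ z = w)).
(a): fails — vRu, vR²u but no t with uRt and u=t.
(b): fails — uRu, uR²y but no t with uRt and y=t.
(c): condition met.
(d): fails — 1R3, 1R²1 but no w with 3Rw and 1=w.
(e): fails — uRx, uR²u but no t with xRt and u=t.
Valid on: (c).

(c)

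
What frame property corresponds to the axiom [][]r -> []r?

Suppose □□r→□r is valid. Take Rxy and set V(r)={w : xR²w}. Then □□r at x, so □r at x, so r at y, i.e. ∃z(Rxz∧Rzy).
Conversely, on a frame with density the schema holds at every world under every valuation.
Frame condition: forall x forall y (Rxy -> exists z (Rxz & Rzy)).

density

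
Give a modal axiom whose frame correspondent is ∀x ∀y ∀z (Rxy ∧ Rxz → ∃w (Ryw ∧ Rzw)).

◇□q → □◇q

The condition is convergence. The .2 schema ◇□q → □◇q defines it.
Suppose ◇□q→□◇q is valid. Take Rxy, Rxz and set V(q)={w : Ryw}. Then □q at y so ◇□q at x, so □◇q at x, so ◇q at z, giving w with Rzw and Ryw.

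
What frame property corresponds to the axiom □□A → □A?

density: ∀x ∀y (Rxy → ∃z (Rxz ∧ Rzy))

Suppose □□A→□A is valid. Take Rxy and set V(A)={w : xR²w}. Then □□A at x, so □A at x, so A at y, i.e. ∃z(Rxz∧Rzy).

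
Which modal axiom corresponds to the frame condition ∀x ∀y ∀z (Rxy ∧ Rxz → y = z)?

The condition is partial functionality. The CD schema ◇q → □q defines it.
Suppose ◇q→□q is valid. Take Rxy, Rxz and set V(q)={y}. Then ◇q at x, so □q at x, so q at z, i.e. z=y.

◇q → □q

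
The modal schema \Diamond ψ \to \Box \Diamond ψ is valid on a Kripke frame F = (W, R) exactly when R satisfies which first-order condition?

This schema is the 5 axiom.
Its frame correspondent is the Euclidean property — \forall x \forall y \forall z (Rxy \wedge Rxz \to Ryz).

The Euclidean property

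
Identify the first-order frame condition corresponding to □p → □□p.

transitivity: ∀x ∀y ∀z (Rxy ∧ Ryz → Rxz)

This schema is the 4 axiom.
Its frame correspondent is transitivity — ∀x ∀y ∀z (Rxy ∧ Ryz → Rxz).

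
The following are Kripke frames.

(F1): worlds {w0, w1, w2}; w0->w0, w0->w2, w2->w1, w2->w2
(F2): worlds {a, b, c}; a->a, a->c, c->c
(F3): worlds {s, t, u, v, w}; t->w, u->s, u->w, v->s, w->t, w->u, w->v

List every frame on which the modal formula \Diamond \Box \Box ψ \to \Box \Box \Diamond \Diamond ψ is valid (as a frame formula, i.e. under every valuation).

(F2)

The schema corresponds to a generalized confluence (Geach) condition: \forall x \forall y \forall z ((xRy \wedge x R^2 z) \to \exists w (y R^2 w \wedge z R^2 w)).
(F1): fails — w0Rw0, w0R²w1 but no w with w0R²w and w1R²w.
(F2): holds.
(F3): fails — tRw, tR²t but no w* with wR²w* and tR²w*.
Valid on: (F2).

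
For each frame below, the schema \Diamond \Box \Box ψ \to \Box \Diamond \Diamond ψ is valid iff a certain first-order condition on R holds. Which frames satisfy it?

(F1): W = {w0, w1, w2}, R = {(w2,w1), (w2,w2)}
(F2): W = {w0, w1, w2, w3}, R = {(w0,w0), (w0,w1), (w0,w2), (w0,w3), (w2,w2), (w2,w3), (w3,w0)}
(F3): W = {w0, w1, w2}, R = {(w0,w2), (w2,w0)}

This is the axiom for a generalized confluence (Geach) condition; its first-order frame correspondent is \forall x \forall y \forall z ((xRy \wedge xRz) \to \exists w (y R^2 w \wedge z R^2 w)).
(F1): fails — w2Rw1, w2Rw1 but no w with w1R²w and w1R²w.
(F2): fails — w0Rw0, w0Rw1 but no w with w0R²w and w1R²w.
(F3): ✓.

(F3)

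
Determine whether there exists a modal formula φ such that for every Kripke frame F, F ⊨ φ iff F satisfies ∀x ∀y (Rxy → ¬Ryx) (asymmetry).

No

Any modally definable frame class is closed under surjective bounded morphisms.
The 5-cycle (worlds a,b,c,d,e with a→b→c→d→e→a) is asymmetric. Mapping every world to a single reflexive point • is a surjective bounded morphism, and the reflexive point is not asymmetric (R•• but asymmetry requires ¬R••).
So no modal formula (or set of formulas) defines exactly the asymmetric frames.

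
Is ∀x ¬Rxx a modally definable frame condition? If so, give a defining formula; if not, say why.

No

Modal frame validity is preserved under surjective bounded morphisms.
The 5-cycle (worlds 0,1,2,3,4 with 0→1→2→3→4→0) is irreflexive, and the map sending every world to a single reflexive point • is a surjective bounded morphism (forth: every edge maps to (•,•); back: every world has a successor). So any modal formula valid on the 5-cycle is also valid on the reflexive point, which is not irreflexive.
So no modal formula (or set of formulas) defines exactly the irreflexive frames.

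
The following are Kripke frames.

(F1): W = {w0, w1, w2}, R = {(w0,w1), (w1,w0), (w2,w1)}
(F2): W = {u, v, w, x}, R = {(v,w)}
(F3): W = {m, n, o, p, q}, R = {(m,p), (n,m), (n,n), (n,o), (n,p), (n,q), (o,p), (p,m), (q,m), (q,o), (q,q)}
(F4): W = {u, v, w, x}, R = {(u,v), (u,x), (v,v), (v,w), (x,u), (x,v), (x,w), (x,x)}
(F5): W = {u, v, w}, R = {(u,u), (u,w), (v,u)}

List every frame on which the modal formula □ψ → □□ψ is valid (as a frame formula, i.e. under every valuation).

Frame correspondent (Sahlqvist): ∀x ∀y ∀z (Rxy ∧ Ryz → Rxz) — i.e. transitivity.
(F1): fails — Rw0w1 and Rw1w0 but not Rw0w0.
(F2): satisfies the condition.
(F3): fails — Rop and Rpm but not Rom.
(F4): fails — Ruv and Rvw but not Ruw.
(F5): fails — Rvu and Ruw but not Rvw.

(F2)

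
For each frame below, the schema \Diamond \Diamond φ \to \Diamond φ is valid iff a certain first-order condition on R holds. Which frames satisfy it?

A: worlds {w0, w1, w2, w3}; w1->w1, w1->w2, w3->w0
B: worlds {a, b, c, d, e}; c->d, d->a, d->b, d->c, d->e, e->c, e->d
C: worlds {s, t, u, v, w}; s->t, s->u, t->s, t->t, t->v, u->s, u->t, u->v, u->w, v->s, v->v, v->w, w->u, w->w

A

The schema corresponds to transitivity: \forall x \forall y \forall z (Rxy \wedge Ryz \to Rxz).
A: satisfies the condition.
B: fails — Rcd and Rdc but not Rcc.
C: fails — Rtv and Rvw but not Rtw.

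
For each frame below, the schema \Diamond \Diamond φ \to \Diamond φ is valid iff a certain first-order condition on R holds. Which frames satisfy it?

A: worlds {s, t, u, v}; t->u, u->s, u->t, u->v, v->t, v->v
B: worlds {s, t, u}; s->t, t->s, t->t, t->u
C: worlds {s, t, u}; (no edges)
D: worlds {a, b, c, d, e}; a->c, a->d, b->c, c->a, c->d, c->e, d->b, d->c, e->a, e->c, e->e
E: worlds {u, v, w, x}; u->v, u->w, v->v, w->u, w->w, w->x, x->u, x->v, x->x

This is the axiom for transitivity; its first-order frame correspondent is \forall x \forall y \forall z (Rxy \wedge Ryz \to Rxz).
A: fails — Rut and Rtu but not Ruu.
B: fails — Rst and Rtu but not Rsu.
C: ✓.
D: fails — Rbc and Rcd but not Rbd.
E: fails — Rwu and Ruv but not Rwv.
Valid on: C.

C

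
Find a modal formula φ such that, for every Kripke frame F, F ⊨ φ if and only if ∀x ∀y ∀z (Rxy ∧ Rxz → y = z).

◇s → □s

The condition is partial functionality. The CD schema ◇s → □s defines it.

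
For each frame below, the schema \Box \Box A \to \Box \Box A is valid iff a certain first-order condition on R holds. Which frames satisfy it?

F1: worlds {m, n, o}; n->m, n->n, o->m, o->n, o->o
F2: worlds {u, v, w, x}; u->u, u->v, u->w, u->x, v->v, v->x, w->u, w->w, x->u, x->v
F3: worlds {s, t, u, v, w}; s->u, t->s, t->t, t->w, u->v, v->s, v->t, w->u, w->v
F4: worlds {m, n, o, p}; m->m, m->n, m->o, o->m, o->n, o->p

This is the axiom for a generalized confluence (Geach) condition; its first-order frame correspondent is \forall x \forall z (x R^2 z \to \exists w (x R^2 w \wedge z = w)).
F1: holds.
F2: holds.
F3: holds.
F4: holds.
Valid on: F1, F2, F3, F4.

F1, F2, F3, F4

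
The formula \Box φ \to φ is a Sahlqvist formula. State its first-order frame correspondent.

This schema is the T axiom.
It corresponds to reflexivity: \forall x Rxx.

reflexivity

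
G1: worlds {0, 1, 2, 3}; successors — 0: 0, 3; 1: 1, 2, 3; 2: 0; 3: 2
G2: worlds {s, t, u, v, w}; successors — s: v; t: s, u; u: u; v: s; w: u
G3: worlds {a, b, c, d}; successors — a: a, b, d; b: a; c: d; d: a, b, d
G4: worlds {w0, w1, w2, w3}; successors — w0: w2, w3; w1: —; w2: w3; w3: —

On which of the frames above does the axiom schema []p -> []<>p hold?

Frame correspondent (Sahlqvist): forall x forall z (xRz -> exists w (xRw & zRw)) — i.e. a generalized confluence (Geach) condition.
G1: fails — 0R3 but no w with 0Rw and 3Rw.
G2: fails — sRv but no w* with sRw* and vRw*.
G3: holds.
G4: fails — w0Rw3 but no w with w0Rw and w3Rw.
Valid on: G3.

G3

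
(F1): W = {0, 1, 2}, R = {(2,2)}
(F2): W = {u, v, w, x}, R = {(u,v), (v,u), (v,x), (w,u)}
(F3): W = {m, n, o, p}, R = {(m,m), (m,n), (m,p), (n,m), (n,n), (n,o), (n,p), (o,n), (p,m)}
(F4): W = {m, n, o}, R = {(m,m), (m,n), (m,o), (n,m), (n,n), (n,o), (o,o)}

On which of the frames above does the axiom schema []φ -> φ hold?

Frame correspondent (Sahlqvist): forall x Rxx — i.e. reflexivity.
(F1): fails — world 0 does not see itself.
(F2): fails — world u does not see itself.
(F3): fails — world o does not see itself.
(F4): condition met.
Valid on: (F4).

(F4)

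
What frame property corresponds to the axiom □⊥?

Emptiness of R

□⊥ is valid iff no world has any successor (otherwise □⊥ fails at any world with one).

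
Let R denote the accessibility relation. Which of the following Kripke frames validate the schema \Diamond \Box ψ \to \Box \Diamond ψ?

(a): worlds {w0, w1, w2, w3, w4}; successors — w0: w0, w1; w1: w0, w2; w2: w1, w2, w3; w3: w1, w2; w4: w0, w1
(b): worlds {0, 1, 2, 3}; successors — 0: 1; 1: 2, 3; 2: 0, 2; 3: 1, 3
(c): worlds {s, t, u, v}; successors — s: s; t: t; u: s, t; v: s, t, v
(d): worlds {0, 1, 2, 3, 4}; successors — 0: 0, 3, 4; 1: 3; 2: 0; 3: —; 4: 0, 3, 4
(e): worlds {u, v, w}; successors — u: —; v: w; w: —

This is the axiom for convergence; its first-order frame correspondent is \forall x \forall y \forall z (Rxy \wedge Rxz \to \exists w (Ryw \wedge Rzw)).
(a): satisfies the condition.
(b): fails — R12 and R13 but 2 and 3 have no common successor.
(c): fails — Rut and Rus but t and s have no common successor.
(d): fails — R00 and R03 but 0 and 3 have no common successor.
(e): fails — Rvw and Rvw but w and w have no common successor.
Valid on: (a).

(a)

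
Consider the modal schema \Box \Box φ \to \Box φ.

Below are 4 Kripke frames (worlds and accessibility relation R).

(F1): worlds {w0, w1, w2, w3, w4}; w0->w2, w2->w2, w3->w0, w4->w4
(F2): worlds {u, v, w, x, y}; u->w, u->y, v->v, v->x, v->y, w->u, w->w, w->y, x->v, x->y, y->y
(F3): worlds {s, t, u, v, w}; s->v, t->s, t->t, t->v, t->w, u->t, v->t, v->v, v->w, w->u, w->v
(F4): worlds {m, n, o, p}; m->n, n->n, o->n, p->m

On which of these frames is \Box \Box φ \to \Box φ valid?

Frame correspondent (Sahlqvist): \forall x \forall y (Rxy \to \exists z (Rxz \wedge Rzy)) — i.e. density.
(F1): fails — Rw3w0 but no z with Rw3z and Rzw0.
(F2): ✓.
(F3): fails — Rwu but no z with Rwz and Rzu.
(F4): fails — Rpm but no z with Rpz and Rzm.

(F2)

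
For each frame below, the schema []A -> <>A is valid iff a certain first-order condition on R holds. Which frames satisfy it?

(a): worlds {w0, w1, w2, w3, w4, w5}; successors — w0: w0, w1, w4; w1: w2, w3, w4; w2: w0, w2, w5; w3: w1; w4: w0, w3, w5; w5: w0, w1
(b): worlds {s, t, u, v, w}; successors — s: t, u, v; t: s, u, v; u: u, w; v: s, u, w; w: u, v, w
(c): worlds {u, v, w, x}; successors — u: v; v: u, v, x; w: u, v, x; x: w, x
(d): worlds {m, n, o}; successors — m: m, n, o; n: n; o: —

The schema corresponds to seriality: forall x exists y Rxy.
(a): satisfies the condition.
(b): satisfies the condition.
(c): satisfies the condition.
(d): fails — world o has no successor.
Valid on: (a), (b), (c).

(a), (b), (c)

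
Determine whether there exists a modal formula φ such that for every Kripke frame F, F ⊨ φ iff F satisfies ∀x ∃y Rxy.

Yes — defined by □q → ◇q

Yes: it is seriality, defined by the D schema □q → ◇q.
Suppose □q→◇q is valid. At any x set V(q)=W. Then □q at x, so ◇q at x, so x has a successor.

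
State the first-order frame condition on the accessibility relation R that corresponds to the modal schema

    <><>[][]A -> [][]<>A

forall x forall y forall z ((x R^2 y & x R^2 z) -> exists w (y R^2 w & zRw))

This is a Sahlqvist (Geach-type) schema ◇^2□^2A → □^2◇^1A.
Minimal-valuation argument: fix x; take any y with xR^2y and any z with xR^2z. Set V(A) to the set of worlds R-reachable from y in exactly 2 steps. Then □^2A holds at y, so the antecedent holds at x; validity forces ◇^1A at z, giving a w with zR^1w and yR^2w.
First-order correspondent: forall x forall y forall z ((x R^2 y & x R^2 z) -> exists w (y R^2 w & zRw)).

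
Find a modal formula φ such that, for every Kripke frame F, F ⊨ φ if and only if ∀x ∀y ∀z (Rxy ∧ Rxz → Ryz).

◇q → □◇q

A defining formula is ◇q → □◇q (the 5 axiom).
Suppose ◇q→□◇q is valid. Take Rxy, Rxz and set V(q)={y}. Then ◇q at x, so □◇q at x, so ◇q at z, so some w with Rzw has q; w=y, i.e. Rzy. By symmetry of the argument, Ryz.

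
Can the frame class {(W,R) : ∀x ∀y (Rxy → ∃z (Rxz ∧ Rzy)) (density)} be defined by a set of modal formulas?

Definable; □□q → □q defines it

Yes: it is density, defined by the C4 schema □□q → □q.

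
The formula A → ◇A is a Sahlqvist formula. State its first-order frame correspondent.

reflexivity: ∀x Rxx

Equivalently (dual form): □A → A.
Suppose □A→A is valid. At any x set V(A)={w : Rxw}. Then □A holds at x, so A holds at x, i.e. Rxx.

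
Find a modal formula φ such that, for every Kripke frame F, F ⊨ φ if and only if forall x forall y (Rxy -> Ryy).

□(□s → s)

The condition is shift-reflexivity. The T□ schema □(□s → s) defines it.
Suppose □(□s→s) is valid. Take Rxy and set V(s)={w : Ryw}. Then at y, □s holds; since □(□s→s) at x, □s→s at y, so s at y, i.e. Ryy.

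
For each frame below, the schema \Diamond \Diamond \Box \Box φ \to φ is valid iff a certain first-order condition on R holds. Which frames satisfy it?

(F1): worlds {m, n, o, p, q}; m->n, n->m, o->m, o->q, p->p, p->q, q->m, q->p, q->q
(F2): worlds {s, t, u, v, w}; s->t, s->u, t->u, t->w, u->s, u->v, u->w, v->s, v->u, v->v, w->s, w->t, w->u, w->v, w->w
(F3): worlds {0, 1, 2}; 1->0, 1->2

The schema corresponds to a generalized confluence (Geach) condition: \forall x \forall y (x R^2 y \to \exists w (y R^2 w \wedge x = w)).
(F1): fails — oR²m but no w with mR²w and o=w.
(F2): fails — tR²s but no w* with sR²w* and t=w*.
(F3): satisfies the condition.
Valid on: (F3).

(F3)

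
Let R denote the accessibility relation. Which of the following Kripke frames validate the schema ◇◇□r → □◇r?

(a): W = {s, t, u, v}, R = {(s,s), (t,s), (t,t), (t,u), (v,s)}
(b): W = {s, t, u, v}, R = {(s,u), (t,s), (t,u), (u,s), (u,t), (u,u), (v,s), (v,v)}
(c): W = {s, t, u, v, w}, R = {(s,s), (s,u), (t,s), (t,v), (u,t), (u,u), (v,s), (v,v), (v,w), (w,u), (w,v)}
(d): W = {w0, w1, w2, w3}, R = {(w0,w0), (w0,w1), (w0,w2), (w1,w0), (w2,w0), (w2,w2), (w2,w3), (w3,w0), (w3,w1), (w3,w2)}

The schema corresponds to a generalized confluence (Geach) condition: ∀x ∀y ∀z ((xR²y ∧ xRz) → ∃w (yRw ∧ zRw)).
(a): fails — tR²s, tRu but no w with sRw and uRw.
(b): fails — vR²s, vRv but no w with sRw and vRw.
(c): fails — sR²t, sRu but no w* with tRw* and uRw*.
(d): holds.

(d)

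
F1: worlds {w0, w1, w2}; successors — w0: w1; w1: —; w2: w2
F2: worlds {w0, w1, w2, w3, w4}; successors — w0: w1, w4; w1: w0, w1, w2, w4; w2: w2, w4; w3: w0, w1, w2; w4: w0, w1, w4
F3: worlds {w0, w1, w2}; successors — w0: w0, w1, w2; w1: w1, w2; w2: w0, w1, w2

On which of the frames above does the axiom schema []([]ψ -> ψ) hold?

Frame correspondent (Sahlqvist): forall x forall y (Rxy -> Ryy) — i.e. shift-reflexivity.
F1: fails — Rw0w1 but not Rw1w1.
F2: fails — Rw1w0 but not Rw0w0.
F3: ✓.
Valid on: F3.

F3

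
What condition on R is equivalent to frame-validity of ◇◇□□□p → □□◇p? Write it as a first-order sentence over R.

∀x ∀y ∀z ((xR²y ∧ xR²z) → ∃w (yR³w ∧ zRw))

This is a Sahlqvist (Geach-type) schema ◇^2□^3p → □^2◇^1p.
Minimal-valuation argument: fix x; take any y with xR^2y and any z with xR^2z. Set V(p) to the set of worlds R-reachable from y in exactly 3 steps. Then □^3p holds at y, so the antecedent holds at x; validity forces ◇^1p at z, giving a w with zR^1w and yR^3w.
First-order correspondent: ∀x ∀y ∀z ((xR²y ∧ xR²z) → ∃w (yR³w ∧ zRw)).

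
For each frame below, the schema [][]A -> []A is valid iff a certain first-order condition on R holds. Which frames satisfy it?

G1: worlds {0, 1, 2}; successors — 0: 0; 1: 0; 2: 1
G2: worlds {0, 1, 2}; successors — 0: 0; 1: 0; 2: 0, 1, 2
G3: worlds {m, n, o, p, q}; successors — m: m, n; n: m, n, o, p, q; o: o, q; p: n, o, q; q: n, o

Frame correspondent (Sahlqvist): forall x forall y (Rxy -> exists z (Rxz & Rzy)) — i.e. density.
G1: fails — R21 but no z with R2z and Rz1.
G2: condition met.
G3: condition met.

G2, G3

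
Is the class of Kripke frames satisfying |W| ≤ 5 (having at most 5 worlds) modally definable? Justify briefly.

Modal frame validity is preserved under disjoint unions.
Any modal formula valid on each of 6 disjoint one-world frames is valid on their disjoint union (validity is preserved under disjoint unions). Each one-world frame has |W|=1≤5, but the union has |W|=6.
So no modal formula (or set of formulas) defines exactly the |W|≤5 frames.

No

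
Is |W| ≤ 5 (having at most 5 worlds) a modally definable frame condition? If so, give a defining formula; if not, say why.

If a class were modally definable it would be closed under disjoint unions (Goldblatt–Thomason).
Any modal formula valid on each of 6 disjoint one-world frames is valid on their disjoint union (validity is preserved under disjoint unions). Each one-world frame has |W|=1≤5, but the union has |W|=6.
So the class is not modally definable.

Not definable by any modal formula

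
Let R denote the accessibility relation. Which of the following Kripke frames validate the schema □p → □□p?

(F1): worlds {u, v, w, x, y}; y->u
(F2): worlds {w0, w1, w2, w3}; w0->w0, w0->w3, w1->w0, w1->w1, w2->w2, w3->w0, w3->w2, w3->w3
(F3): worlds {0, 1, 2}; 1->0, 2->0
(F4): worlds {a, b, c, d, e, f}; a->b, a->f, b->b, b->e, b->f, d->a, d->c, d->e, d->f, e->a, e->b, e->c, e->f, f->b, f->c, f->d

(F1), (F3)

This is the axiom for transitivity; its first-order frame correspondent is ∀x ∀y ∀z (Rxy ∧ Ryz → Rxz).
(F1): condition met.
(F2): fails — Rw1w0 and Rw0w3 but not Rw1w3.
(F3): condition met.
(F4): fails — Reb and Rbe but not Ree.
Valid on: (F1), (F3).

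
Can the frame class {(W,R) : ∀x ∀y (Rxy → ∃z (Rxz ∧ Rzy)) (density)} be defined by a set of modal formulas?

Yes: it is density, defined by the C4 schema □□q → □q.
Suppose □□q→□q is valid. Take Rxy and set V(q)={w : xR²w}. Then □□q at x, so □q at x, so q at y, i.e. ∃z(Rxz∧Rzy).

Yes — defined by □□q → □q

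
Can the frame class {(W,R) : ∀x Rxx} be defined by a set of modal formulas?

This is a Sahlqvist condition; the T axiom □p → p defines it.
Suppose □p→p is valid. At any x set V(p)={w : Rxw}. Then □p holds at x, so p holds at x, i.e. Rxx.

Definable; □p → p defines it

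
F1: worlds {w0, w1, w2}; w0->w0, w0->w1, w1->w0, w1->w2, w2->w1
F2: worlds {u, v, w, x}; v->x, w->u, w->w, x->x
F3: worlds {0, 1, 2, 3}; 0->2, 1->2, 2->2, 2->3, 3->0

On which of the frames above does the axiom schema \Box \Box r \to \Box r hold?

F2

Frame correspondent (Sahlqvist): \forall x \forall y (Rxy \to \exists z (Rxz \wedge Rzy)) — i.e. density.
F1: fails — Rw1w2 but no z with Rw1z and Rzw2.
F2: holds.
F3: fails — R30 but no z with R3z and Rz0.
Valid on: F2.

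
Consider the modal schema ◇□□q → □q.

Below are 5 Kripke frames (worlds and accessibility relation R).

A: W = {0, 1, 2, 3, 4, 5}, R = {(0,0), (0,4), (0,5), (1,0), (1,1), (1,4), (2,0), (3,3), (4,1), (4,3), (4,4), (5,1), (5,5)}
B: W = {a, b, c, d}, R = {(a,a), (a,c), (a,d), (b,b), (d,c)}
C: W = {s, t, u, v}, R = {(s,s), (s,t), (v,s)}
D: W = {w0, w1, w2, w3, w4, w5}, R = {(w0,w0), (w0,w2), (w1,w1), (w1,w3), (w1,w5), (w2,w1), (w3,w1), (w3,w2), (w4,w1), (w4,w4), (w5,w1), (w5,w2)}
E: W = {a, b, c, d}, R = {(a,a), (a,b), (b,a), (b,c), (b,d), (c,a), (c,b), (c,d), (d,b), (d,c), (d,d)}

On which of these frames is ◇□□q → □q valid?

E

This is the axiom for a generalized confluence (Geach) condition; its first-order frame correspondent is ∀x ∀y ∀z ((xRy ∧ xRz) → ∃w (yR²w ∧ z = w)).
A: fails — 0R4, 0R5 but no w with 4R²w and 5=w.
B: fails — aRc, aRa but no w with cR²w and a=w.
C: fails — sRt, sRs but no w with tR²w and s=w.
D: fails — w0Rw2, w0Rw0 but no w with w2R²w and w0=w.
E: holds.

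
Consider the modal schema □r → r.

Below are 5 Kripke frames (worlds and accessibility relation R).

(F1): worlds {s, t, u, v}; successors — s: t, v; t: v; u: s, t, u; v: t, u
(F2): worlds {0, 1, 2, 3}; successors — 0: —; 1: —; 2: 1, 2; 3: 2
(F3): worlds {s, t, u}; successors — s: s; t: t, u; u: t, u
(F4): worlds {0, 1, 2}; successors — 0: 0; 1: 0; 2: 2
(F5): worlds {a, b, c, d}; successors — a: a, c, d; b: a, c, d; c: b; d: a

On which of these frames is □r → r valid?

The schema corresponds to reflexivity: ∀x Rxx.
(F1): fails — world s does not see itself.
(F2): fails — world 0 does not see itself.
(F3): holds.
(F4): fails — world 1 does not see itself.
(F5): fails — world b does not see itself.
Valid on: (F3).

(F3)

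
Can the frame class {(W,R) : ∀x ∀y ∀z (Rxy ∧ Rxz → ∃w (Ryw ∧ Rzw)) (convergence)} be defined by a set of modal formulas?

Yes — defined by ◇□p → □◇p

This is a Sahlqvist condition; the .2 axiom ◇□p → □◇p defines it.
Suppose ◇□p→□◇p is valid. Take Rxy, Rxz and set V(p)={w : Ryw}. Then □p at y so ◇□p at x, so □◇p at x, so ◇p at z, giving w with Rzw and Ryw.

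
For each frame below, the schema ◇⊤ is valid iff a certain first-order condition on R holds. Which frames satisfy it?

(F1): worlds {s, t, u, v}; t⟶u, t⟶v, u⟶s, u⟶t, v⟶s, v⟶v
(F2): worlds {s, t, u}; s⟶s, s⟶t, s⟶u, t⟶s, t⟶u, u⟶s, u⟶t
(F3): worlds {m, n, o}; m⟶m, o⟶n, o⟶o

(F2)

Frame correspondent (Sahlqvist): ∀x ∃y Rxy — i.e. seriality.
(F1): fails — world s has no successor.
(F2): ✓.
(F3): fails — world n has no successor.
Valid on: (F2).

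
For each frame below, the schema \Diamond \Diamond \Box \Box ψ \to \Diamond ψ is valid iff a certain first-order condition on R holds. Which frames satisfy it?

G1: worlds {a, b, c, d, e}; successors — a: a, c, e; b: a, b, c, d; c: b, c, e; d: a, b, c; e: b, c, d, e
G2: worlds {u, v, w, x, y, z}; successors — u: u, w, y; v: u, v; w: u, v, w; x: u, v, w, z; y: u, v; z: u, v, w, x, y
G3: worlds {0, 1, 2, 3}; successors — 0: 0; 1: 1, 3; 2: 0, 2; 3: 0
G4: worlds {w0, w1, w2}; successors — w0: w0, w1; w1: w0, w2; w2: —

Frame correspondent (Sahlqvist): \forall x \forall y (x R^2 y \to \exists w (y R^2 w \wedge xRw)) — i.e. a generalized confluence (Geach) condition.
G1: condition met.
G2: condition met.
G3: fails — 1R²0 but no w with 0R²w and 1Rw.
G4: fails — w0R²w2 but no w with w2R²w and w0Rw.

G1, G2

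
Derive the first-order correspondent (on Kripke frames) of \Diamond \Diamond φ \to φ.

\forall x \forall y (x R^2 y \to \exists w (y = w \wedge x = w))

This is a Sahlqvist (Geach-type) schema ◇^2□^0φ → □^0◇^0φ.
Minimal-valuation argument: fix x; take any y with xR^2y and any z with xR^0z. Set V(φ) to the set of worlds R-reachable from y in exactly 0 steps. Then □^0φ holds at y, so the antecedent holds at x; validity forces ◇^0φ at z, giving a w with zR^0w and yR^0w.
First-order correspondent: \forall x \forall y (x R^2 y \to \exists w (y = w \wedge x = w)).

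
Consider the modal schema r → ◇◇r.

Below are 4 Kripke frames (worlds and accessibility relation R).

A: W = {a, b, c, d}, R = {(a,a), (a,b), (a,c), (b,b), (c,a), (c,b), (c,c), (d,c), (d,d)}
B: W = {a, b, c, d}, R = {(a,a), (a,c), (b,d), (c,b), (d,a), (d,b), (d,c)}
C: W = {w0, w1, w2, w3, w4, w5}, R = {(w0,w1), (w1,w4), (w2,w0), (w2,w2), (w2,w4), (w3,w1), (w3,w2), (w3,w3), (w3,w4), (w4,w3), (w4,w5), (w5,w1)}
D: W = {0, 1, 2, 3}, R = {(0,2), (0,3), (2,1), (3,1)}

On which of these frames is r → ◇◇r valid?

This is the axiom for a generalized confluence (Geach) condition; its first-order frame correspondent is ∀x ∃w (x = w ∧ xR²w).
A: holds.
B: fails — at c but no w with c=w and cR²w.
C: fails — at w0 but no w with w0=w and w0R²w.
D: fails — at 0 but no w with 0=w and 0R²w.

A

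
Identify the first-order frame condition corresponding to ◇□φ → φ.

This schema is equivalent to the B axiom φ → □◇φ.
It corresponds to symmetry: ∀x ∀y (Rxy → Ryx).

symmetry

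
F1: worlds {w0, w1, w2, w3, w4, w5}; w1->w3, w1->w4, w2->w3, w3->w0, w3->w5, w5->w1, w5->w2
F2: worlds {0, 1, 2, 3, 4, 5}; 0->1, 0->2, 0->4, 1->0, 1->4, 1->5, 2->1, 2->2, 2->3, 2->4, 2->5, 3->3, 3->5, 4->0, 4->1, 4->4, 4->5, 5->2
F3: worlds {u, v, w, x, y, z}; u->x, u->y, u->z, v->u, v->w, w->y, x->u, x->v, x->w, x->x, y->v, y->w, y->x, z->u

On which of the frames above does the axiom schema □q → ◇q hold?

This is the axiom for seriality; its first-order frame correspondent is ∀x ∃y Rxy.
F1: fails — world w0 has no successor.
F2: condition met.
F3: condition met.

F2, F3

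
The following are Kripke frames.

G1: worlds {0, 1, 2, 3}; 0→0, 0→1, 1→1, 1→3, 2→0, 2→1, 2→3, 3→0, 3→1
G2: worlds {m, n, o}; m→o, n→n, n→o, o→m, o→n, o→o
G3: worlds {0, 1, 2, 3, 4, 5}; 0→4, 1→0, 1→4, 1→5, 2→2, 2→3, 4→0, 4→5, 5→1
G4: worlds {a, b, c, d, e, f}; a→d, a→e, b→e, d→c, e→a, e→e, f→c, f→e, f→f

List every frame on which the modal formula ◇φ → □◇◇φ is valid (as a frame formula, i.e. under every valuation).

Frame correspondent (Sahlqvist): ∀x ∀y ∀z ((xRy ∧ xRz) → ∃w (y = w ∧ zR²w)) — i.e. a generalized confluence (Geach) condition.
G1: ✓.
G2: ✓.
G3: fails — 1R0, 1R4 but no w with 0=w and 4R²w.
G4: fails — aRd, aRd but no w with d=w and dR²w.
Valid on: G1, G2.

G1, G2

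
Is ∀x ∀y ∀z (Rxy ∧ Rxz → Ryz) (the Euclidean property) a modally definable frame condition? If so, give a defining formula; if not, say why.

Yes — defined by ◇p → □◇p

Yes: it is the Euclidean property, defined by the 5 schema ◇p → □◇p.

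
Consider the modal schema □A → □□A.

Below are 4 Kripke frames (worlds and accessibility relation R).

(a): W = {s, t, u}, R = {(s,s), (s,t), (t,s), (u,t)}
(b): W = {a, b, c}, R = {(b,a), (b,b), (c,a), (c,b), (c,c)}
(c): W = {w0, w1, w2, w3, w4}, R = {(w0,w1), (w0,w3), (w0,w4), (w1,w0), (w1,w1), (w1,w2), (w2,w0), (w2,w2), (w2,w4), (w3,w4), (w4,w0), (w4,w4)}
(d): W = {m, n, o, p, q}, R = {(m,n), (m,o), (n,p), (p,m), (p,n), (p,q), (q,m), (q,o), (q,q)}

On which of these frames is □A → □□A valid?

(b)

This is the axiom for transitivity; its first-order frame correspondent is ∀x ∀y ∀z (Rxy ∧ Ryz → Rxz).
(a): fails — Rts and Rst but not Rtt.
(b): satisfies the condition.
(c): fails — Rw1w0 and Rw0w4 but not Rw1w4.
(d): fails — Rpm and Rmo but not Rpo.
Valid on: (b).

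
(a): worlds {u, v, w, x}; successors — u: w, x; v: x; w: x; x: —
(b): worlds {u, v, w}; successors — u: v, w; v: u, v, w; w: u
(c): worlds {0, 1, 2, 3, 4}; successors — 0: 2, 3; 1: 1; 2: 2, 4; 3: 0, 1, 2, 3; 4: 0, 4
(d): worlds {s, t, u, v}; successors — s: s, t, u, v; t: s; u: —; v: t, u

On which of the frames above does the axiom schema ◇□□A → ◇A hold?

This is the axiom for a generalized confluence (Geach) condition; its first-order frame correspondent is ∀x ∀y (xRy → ∃w (yR²w ∧ xRw)).
(a): fails — uRw but no t with wR²t and uRt.
(b): condition met.
(c): condition met.
(d): fails — sRu but no w with uR²w and sRw.

(b), (c)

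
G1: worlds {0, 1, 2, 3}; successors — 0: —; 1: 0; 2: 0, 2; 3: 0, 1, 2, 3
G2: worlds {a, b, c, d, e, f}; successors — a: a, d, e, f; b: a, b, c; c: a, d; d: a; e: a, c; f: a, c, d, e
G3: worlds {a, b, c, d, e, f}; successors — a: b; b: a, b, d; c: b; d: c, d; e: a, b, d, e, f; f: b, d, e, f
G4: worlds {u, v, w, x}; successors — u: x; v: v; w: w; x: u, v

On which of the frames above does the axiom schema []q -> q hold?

Frame correspondent (Sahlqvist): forall x Rxx — i.e. reflexivity.
G1: fails — world 0 does not see itself.
G2: fails — world c does not see itself.
G3: fails — world a does not see itself.
G4: fails — world u does not see itself.

none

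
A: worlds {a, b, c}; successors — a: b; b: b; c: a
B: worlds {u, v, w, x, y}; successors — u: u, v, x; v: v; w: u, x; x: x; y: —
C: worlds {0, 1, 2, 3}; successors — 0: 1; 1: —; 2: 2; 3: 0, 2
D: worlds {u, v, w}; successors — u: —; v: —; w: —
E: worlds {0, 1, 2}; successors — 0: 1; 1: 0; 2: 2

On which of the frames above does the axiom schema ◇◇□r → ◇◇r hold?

A, B, D

The schema corresponds to a generalized confluence (Geach) condition: ∀x ∀y (xR²y → ∃w (yRw ∧ xR²w)).
A: condition met.
B: condition met.
C: fails — 3R²1 but no w with 1Rw and 3R²w.
D: condition met.
E: fails — 0R²0 but no w with 0Rw and 0R²w.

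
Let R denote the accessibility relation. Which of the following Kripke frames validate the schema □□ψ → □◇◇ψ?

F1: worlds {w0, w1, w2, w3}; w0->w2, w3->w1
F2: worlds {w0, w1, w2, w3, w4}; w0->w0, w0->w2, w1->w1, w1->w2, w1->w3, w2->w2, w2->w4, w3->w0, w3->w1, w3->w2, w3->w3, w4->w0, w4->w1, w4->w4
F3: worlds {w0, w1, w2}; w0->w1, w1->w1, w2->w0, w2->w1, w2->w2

F2, F3

The schema corresponds to a generalized confluence (Geach) condition: ∀x ∀z (xRz → ∃w (xR²w ∧ zR²w)).
F1: fails — w0Rw2 but no w with w0R²w and w2R²w.
F2: holds.
F3: holds.
Valid on: F2, F3.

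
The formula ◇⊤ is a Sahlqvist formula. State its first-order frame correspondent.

seriality: ∀x ∃y Rxy

◇⊤ holds at w iff w has a successor, so frame-validity of ◇⊤ is exactly seriality. Equivalently via □ψ → ◇ψ:
Suppose □ψ→◇ψ is valid. At any x set V(ψ)=W. Then □ψ at x, so ◇ψ at x, so x has a successor.
The converse is a direct semantic check.
Frame condition: ∀x ∃y Rxy.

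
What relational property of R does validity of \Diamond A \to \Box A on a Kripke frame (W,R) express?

Suppose ◇A→□A is valid. Take Rxy, Rxz and set V(A)={y}. Then ◇A at x, so □A at x, so A at z, i.e. z=y.

partial functionality: \forall x \forall y \forall z (Rxy \wedge Rxz \to y = z)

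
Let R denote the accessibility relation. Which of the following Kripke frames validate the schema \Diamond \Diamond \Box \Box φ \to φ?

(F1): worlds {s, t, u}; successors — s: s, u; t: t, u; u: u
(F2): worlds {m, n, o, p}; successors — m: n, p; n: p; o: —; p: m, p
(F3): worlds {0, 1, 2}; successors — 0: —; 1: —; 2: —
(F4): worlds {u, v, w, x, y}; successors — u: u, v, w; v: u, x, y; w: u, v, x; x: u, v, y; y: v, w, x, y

(F3), (F4)

Frame correspondent (Sahlqvist): \forall x \forall y (x R^2 y \to \exists w (y R^2 w \wedge x = w)) — i.e. a generalized confluence (Geach) condition.
(F1): fails — sR²u but no w with uR²w and s=w.
(F2): fails — nR²m but no w with mR²w and n=w.
(F3): condition met.
(F4): condition met.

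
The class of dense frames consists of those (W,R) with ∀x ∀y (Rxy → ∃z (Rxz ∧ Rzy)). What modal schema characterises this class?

A defining formula is □□s → □s (the C4 axiom).

□□s → □s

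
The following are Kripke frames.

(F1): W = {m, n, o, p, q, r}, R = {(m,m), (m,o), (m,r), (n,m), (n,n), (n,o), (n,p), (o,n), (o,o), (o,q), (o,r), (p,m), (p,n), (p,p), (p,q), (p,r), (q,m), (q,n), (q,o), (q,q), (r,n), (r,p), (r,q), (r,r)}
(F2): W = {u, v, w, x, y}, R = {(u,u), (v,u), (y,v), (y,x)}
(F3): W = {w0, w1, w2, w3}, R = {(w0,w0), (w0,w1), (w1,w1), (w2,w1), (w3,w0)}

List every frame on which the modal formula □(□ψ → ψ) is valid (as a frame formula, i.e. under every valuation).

(F1), (F3)

The schema corresponds to shift-reflexivity: ∀x ∀y (Rxy → Ryy).
(F1): satisfies the condition.
(F2): fails — Ryx but not Rxx.
(F3): satisfies the condition.
Valid on: (F1), (F3).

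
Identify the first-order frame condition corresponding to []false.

□⊥ is valid iff no world has any successor (otherwise □⊥ fails at any world with one).
Conversely, on a frame with emptiness of R the schema holds at every world under every valuation.
So the correspondent is emptiness of R.

Emptiness of R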